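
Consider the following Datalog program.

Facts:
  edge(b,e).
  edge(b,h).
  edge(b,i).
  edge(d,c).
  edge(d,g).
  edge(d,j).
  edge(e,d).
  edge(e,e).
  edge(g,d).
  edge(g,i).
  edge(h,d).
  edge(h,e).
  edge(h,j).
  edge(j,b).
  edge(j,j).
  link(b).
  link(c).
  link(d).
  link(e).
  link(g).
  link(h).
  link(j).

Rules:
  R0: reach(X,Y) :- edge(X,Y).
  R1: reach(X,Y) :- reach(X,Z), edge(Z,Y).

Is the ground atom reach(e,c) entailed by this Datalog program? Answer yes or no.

round 1: derive reach(b,e) via R0 from edge(b,e)
round 1: derive reach(b,h) via R0 from edge(b,h)
round 1: derive reach(b,i) via R0 from edge(b,i)
round 1: derive reach(d,c) via R0 from edge(d,c)
round 1: derive reach(d,g) via R0 from edge(d,g)
round 1: derive reach(d,j) via R0 from edge(d,j)
round 1: derive reach(e,d) via R0 from edge(e,d)
round 1: derive reach(e,e) via R0 from edge(e,e)
round 1: derive reach(g,d) via R0 from edge(g,d)
round 1: derive reach(g,i) via R0 from edge(g,i)
round 1: derive reach(h,d) via R0 from edge(h,d)
round 1: derive reach(h,e) via R0 from edge(h,e)
round 1: derive reach(h,j) via R0 from edge(h,j)
round 1: derive reach(j,b) via R0 from edge(j,b)
round 1: derive reach(j,j) via R0 from edge(j,j)
round 2: derive reach(b,d) via R1 from reach(b,e), edge(e,d)
round 2: derive reach(b,j) via R1 from reach(b,h), edge(h,j)
round 2: derive reach(d,b) via R1 from reach(d,j), edge(j,b)
round 2: derive reach(d,d) via R1 from reach(d,g), edge(g,d)
round 2: derive reach(d,i) via R1 from reach(d,g), edge(g,i)
round 2: derive reach(e,c) via R1 from reach(e,d), edge(d,c)
round 2: derive reach(e,g) via R1 from reach(e,d), edge(d,g)
round 2: derive reach(e,j) via R1 from reach(e,d), edge(d,j)
round 2: derive reach(g,c) via R1 from reach(g,d), edge(d,c)
round 2: derive reach(g,g) via R1 from reach(g,d), edge(d,g)
round 2: derive reach(g,j) via R1 from reach(g,d), edge(d,j)
round 2: derive reach(h,b) via R1 from reach(h,j), edge(j,b)
round 2: derive reach(h,c) via R1 from reach(h,d), edge(d,c)
round 2: derive reach(h,g) via R1 from reach(h,d), edge(d,g)
round 2: derive reach(j,e) via R1 from reach(j,b), edge(b,e)
round 2: derive reach(j,h) via R1 from reach(j,b), edge(b,h)
round 2: derive reach(j,i) via R1 from reach(j,b), edge(b,i)
round 3: derive reach(b,b) via R1 from reach(b,j), edge(j,b)
round 3: derive reach(b,c) via R1 from reach(b,d), edge(d,c)
round 3: derive reach(b,g) via R1 from reach(b,d), edge(d,g)
round 3: derive reach(d,e) via R1 from reach(d,b), edge(b,e)
round 3: derive reach(d,h) via R1 from reach(d,b), edge(b,h)
round 3: derive reach(e,b) via R1 from reach(e,j), edge(j,b)
round 3: derive reach(e,i) via R1 from reach(e,g), edge(g,i)
round 3: derive reach(g,b) via R1 from reach(g,j), edge(j,b)
round 3: derive reach(h,h) via R1 from reach(h,b), edge(b,h)
round 3: derive reach(h,i) via R1 from reach(h,b), edge(b,i)
round 3: derive reach(j,d) via R1 from reach(j,e), edge(e,d)
round 4: derive reach(e,h) via R1 from reach(e,b), edge(b,h)
round 4: derive reach(g,e) via R1 from reach(g,b), edge(b,e)
round 4: derive reach(g,h) via R1 from reach(g,b), edge(b,h)
round 4: derive reach(j,c) via R1 from reach(j,d), edge(d,c)
round 4: derive reach(j,g) via R1 from reach(j,d), edge(d,g)

yes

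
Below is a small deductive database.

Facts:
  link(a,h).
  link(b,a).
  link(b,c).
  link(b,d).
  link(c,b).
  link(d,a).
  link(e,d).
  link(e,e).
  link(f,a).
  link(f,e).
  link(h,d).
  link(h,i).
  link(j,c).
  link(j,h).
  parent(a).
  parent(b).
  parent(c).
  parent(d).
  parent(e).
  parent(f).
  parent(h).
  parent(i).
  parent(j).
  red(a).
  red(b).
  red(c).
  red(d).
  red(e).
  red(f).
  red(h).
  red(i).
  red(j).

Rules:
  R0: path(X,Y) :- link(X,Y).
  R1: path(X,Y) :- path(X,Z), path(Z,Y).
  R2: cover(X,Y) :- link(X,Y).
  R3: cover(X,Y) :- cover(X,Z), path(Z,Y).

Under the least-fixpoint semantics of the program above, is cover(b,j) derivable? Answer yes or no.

round 1: derive path(a,h) via R0 from link(a,h)
round 1: derive path(b,a) via R0 from link(b,a)
round 1: derive path(b,c) via R0 from link(b,c)
round 1: derive path(b,d) via R0 from link(b,d)
round 1: derive path(c,b) via R0 from link(c,b)
round 1: derive path(d,a) via R0 from link(d,a)
round 1: derive path(e,d) via R0 from link(e,d)
round 1: derive path(e,e) via R0 from link(e,e)
round 1: derive path(f,a) via R0 from link(f,a)
round 1: derive path(f,e) via R0 from link(f,e)
round 1: derive path(h,d) via R0 from link(h,d)
round 1: derive path(h,i) via R0 from link(h,i)
round 1: derive path(j,c) via R0 from link(j,c)
round 1: derive path(j,h) via R0 from link(j,h)
round 1: derive cover(a,h) via R2 from link(a,h)
round 1: derive cover(b,a) via R2 from link(b,a)
round 1: derive cover(b,c) via R2 from link(b,c)
round 1: derive cover(b,d) via R2 from link(b,d)
round 1: derive cover(c,b) via R2 from link(c,b)
round 1: derive cover(d,a) via R2 from link(d,a)
round 1: derive cover(e,d) via R2 from link(e,d)
round 1: derive cover(e,e) via R2 from link(e,e)
round 1: derive cover(f,a) via R2 from link(f,a)
round 1: derive cover(f,e) via R2 from link(f,e)
round 1: derive cover(h,d) via R2 from link(h,d)
round 1: derive cover(h,i) via R2 from link(h,i)
round 1: derive cover(j,c) via R2 from link(j,c)
round 1: derive cover(j,h) via R2 from link(j,h)
round 2: derive path(a,d) via R1 from path(a,h), path(h,d)
round 2: derive path(a,i) via R1 from path(a,h), path(h,i)
round 2: derive path(b,b) via R1 from path(b,c), path(c,b)
round 2: derive path(b,h) via R1 from path(b,a), path(a,h)
round 2: derive path(c,a) via R1 from path(c,b), path(b,a)
round 2: derive path(c,c) via R1 from path(c,b), path(b,c)
round 2: derive path(c,d) via R1 from path(c,b), path(b,d)
round 2: derive path(d,h) via R1 from path(d,a), path(a,h)
round 2: derive path(e,a) via R1 from path(e,d), path(d,a)
round 2: derive path(f,d) via R1 from path(f,e), path(e,d)
round 2: derive path(f,h) via R1 from path(f,a), path(a,h)
round 2: derive path(h,a) via R1 from path(h,d), path(d,a)
round 2: derive path(j,b) via R1 from path(j,c), path(c,b)
round 2: derive path(j,d) via R1 from path(j,h), path(h,d)
round 2: derive path(j,i) via R1 from path(j,h), path(h,i)
round 2: derive cover(a,d) via R3 from cover(a,h), path(h,d)
round 2: derive cover(a,i) via R3 from cover(a,h), path(h,i)
round 2: derive cover(b,b) via R3 from cover(b,c), path(c,b)
round 2: derive cover(b,h) via R3 from cover(b,a), path(a,h)
round 2: derive cover(c,a) via R3 from cover(c,b), path(b,a)
round 2: derive cover(c,c) via R3 from cover(c,b), path(b,c)
round 2: derive cover(c,d) via R3 from cover(c,b), path(b,d)
round 2: derive cover(d,h) via R3 from cover(d,a), path(a,h)
round 2: derive cover(e,a) via R3 from cover(e,d), path(d,a)
round 2: derive cover(f,d) via R3 from cover(f,e), path(e,d)
round 2: derive cover(f,h) via R3 from cover(f,a), path(a,h)
round 2: derive cover(h,a) via R3 from cover(h,d), path(d,a)
round 2: derive cover(j,b) via R3 from cover(j,c), path(c,b)
round 2: derive cover(j,d) via R3 from cover(j,h), path(h,d)
round 2: derive cover(j,i) via R3 from cover(j,h), path(h,i)
round 3: derive path(a,a) via R1 from path(a,d), path(d,a)
round 3: derive path(b,i) via R1 from path(b,a), path(a,i)
round 3: derive path(c,h) via R1 from path(c,a), path(a,h)
round 3: derive path(c,i) via R1 from path(c,a), path(a,i)
round 3: derive path(d,d) via R1 from path(d,a), path(a,d)
round 3: derive path(d,i) via R1 from path(d,a), path(a,i)
round 3: derive path(e,h) via R1 from path(e,a), path(a,h)
round 3: derive path(e,i) via R1 from path(e,a), path(a,i)
round 3: derive path(f,i) via R1 from path(f,a), path(a,i)
round 3: derive path(h,h) via R1 from path(h,a), path(a,h)
round 3: derive path(j,a) via R1 from path(j,b), path(b,a)
round 3: derive cover(a,a) via R3 from cover(a,d), path(d,a)
round 3: derive cover(b,i) via R3 from cover(b,a), path(a,i)
round 3: derive cover(c,h) via R3 from cover(c,a), path(a,h)
round 3: derive cover(c,i) via R3 from cover(c,a), path(a,i)
round 3: derive cover(d,d) via R3 from cover(d,a), path(a,d)
round 3: derive cover(d,i) via R3 from cover(d,a), path(a,i)
round 3: derive cover(e,h) via R3 from cover(e,a), path(a,h)
round 3: derive cover(e,i) via R3 from cover(e,a), path(a,i)
round 3: derive cover(f,i) via R3 from cover(f,a), path(a,i)
round 3: derive cover(h,h) via R3 from cover(h,a), path(a,h)
round 3: derive cover(j,a) via R3 from cover(j,b), path(b,a)

no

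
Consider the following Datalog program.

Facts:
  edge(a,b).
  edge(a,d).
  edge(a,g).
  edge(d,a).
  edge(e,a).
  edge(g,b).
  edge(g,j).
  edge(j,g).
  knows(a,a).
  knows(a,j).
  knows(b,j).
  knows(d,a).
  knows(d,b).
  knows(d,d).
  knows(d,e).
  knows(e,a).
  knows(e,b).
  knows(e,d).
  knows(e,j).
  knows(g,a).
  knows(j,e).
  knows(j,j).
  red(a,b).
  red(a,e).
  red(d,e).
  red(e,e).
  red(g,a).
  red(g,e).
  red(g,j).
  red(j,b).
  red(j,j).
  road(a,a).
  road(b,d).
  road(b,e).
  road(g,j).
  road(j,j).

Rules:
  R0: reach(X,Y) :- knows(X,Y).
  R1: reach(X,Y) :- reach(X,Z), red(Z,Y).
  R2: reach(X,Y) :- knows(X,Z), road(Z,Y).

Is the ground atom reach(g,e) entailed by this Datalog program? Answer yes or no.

round 1: derive reach(a,a) via R0 from knows(a,a)
round 1: derive reach(a,j) via R0 from knows(a,j)
round 1: derive reach(b,j) via R0 from knows(b,j)
round 1: derive reach(d,a) via R0 from knows(d,a)
round 1: derive reach(d,b) via R0 from knows(d,b)
round 1: derive reach(d,d) via R0 from knows(d,d)
round 1: derive reach(d,e) via R0 from knows(d,e)
round 1: derive reach(e,a) via R0 from knows(e,a)
round 1: derive reach(e,b) via R0 from knows(e,b)
round 1: derive reach(e,d) via R0 from knows(e,d)
round 1: derive reach(e,j) via R0 from knows(e,j)
round 1: derive reach(g,a) via R0 from knows(g,a)
round 1: derive reach(j,e) via R0 from knows(j,e)
round 1: derive reach(j,j) via R0 from knows(j,j)
round 1: derive reach(e,e) via R2 from knows(e,b), road(b,e)
round 2: derive reach(a,b) via R1 from reach(a,a), red(a,b)
round 2: derive reach(a,e) via R1 from reach(a,a), red(a,e)
round 2: derive reach(b,b) via R1 from reach(b,j), red(j,b)
round 2: derive reach(g,b) via R1 from reach(g,a), red(a,b)
round 2: derive reach(g,e) via R1 from reach(g,a), red(a,e)
round 2: derive reach(j,b) via R1 from reach(j,j), red(j,b)

yes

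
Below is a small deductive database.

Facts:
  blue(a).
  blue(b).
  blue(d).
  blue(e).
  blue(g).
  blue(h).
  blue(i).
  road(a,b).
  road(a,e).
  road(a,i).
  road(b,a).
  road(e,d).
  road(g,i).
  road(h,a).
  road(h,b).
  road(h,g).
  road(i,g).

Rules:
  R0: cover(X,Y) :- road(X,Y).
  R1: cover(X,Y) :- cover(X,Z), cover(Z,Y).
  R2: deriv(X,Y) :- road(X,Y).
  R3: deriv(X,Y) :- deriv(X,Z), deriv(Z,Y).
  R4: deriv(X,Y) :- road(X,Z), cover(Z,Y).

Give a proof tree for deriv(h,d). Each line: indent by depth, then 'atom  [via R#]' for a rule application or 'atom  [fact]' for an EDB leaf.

round 1: derive cover(a,b) via R0 from road(a,b)
round 1: derive cover(a,e) via R0 from road(a,e)
round 1: derive cover(a,i) via R0 from road(a,i)
round 1: derive cover(b,a) via R0 from road(b,a)
round 1: derive cover(e,d) via R0 from road(e,d)
round 1: derive cover(g,i) via R0 from road(g,i)
round 1: derive cover(h,a) via R0 from road(h,a)
round 1: derive cover(h,b) via R0 from road(h,b)
round 1: derive cover(h,g) via R0 from road(h,g)
round 1: derive cover(i,g) via R0 from road(i,g)
round 1: derive deriv(a,b) via R2 from road(a,b)
round 1: derive deriv(a,e) via R2 from road(a,e)
round 1: derive deriv(a,i) via R2 from road(a,i)
round 1: derive deriv(b,a) via R2 from road(b,a)
round 1: derive deriv(e,d) via R2 from road(e,d)
round 1: derive deriv(g,i) via R2 from road(g,i)
round 1: derive deriv(h,a) via R2 from road(h,a)
round 1: derive deriv(h,b) via R2 from road(h,b)
round 1: derive deriv(h,g) via R2 from road(h,g)
round 1: derive deriv(i,g) via R2 from road(i,g)
round 2: derive cover(a,a) via R1 from cover(a,b), cover(b,a)
round 2: derive cover(a,d) via R1 from cover(a,e), cover(e,d)
round 2: derive cover(a,g) via R1 from cover(a,i), cover(i,g)
round 2: derive cover(b,b) via R1 from cover(b,a), cover(a,b)
round 2: derive cover(b,e) via R1 from cover(b,a), cover(a,e)
round 2: derive cover(b,i) via R1 from cover(b,a), cover(a,i)
round 2: derive cover(g,g) via R1 from cover(g,i), cover(i,g)
round 2: derive cover(h,e) via R1 from cover(h,a), cover(a,e)
round 2: derive cover(h,i) via R1 from cover(h,a), cover(a,i)
round 2: derive cover(i,i) via R1 from cover(i,g), cover(g,i)
round 2: derive deriv(a,a) via R3 from deriv(a,b), deriv(b,a)
round 2: derive deriv(a,d) via R3 from deriv(a,e), deriv(e,d)
round 2: derive deriv(a,g) via R3 from deriv(a,i), deriv(i,g)
round 2: derive deriv(b,b) via R3 from deriv(b,a), deriv(a,b)
round 2: derive deriv(b,e) via R3 from deriv(b,a), deriv(a,e)
round 2: derive deriv(b,i) via R3 from deriv(b,a), deriv(a,i)
round 2: derive deriv(g,g) via R3 from deriv(g,i), deriv(i,g)
round 2: derive deriv(h,e) via R3 from deriv(h,a), deriv(a,e)
round 2: derive deriv(h,i) via R3 from deriv(h,a), deriv(a,i)
round 2: derive deriv(i,i) via R3 from deriv(i,g), deriv(g,i)
round 3: derive cover(b,d) via R1 from cover(b,a), cover(a,d)
round 3: derive cover(b,g) via R1 from cover(b,a), cover(a,g)
round 3: derive cover(h,d) via R1 from cover(h,a), cover(a,d)
round 3: derive deriv(b,d) via R3 from deriv(b,a), deriv(a,d)
round 3: derive deriv(b,g) via R3 from deriv(b,a), deriv(a,g)
round 3: derive deriv(h,d) via R3 from deriv(h,a), deriv(a,d)

deriv(h,d)  [via R3]
  deriv(h,a)  [via R2]
    road(h,a)  [fact]
  deriv(a,d)  [via R3]
    deriv(a,e)  [via R2]
      road(a,e)  [fact]
    deriv(e,d)  [via R2]
      road(e,d)  [fact]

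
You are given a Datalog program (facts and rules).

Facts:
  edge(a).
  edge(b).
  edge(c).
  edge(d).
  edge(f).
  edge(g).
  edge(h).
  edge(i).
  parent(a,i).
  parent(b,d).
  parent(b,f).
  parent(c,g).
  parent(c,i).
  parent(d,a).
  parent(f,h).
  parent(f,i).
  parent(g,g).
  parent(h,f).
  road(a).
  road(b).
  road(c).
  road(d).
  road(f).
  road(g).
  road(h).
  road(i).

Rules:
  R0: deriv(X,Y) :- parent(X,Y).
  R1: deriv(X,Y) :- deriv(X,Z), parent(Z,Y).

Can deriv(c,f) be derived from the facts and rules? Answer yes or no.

round 1: derive deriv(a,i) via R0 from parent(a,i)
round 1: derive deriv(b,d) via R0 from parent(b,d)
round 1: derive deriv(b,f) via R0 from parent(b,f)
round 1: derive deriv(c,g) via R0 from parent(c,g)
round 1: derive deriv(c,i) via R0 from parent(c,i)
round 1: derive deriv(d,a) via R0 from parent(d,a)
round 1: derive deriv(f,h) via R0 from parent(f,h)
round 1: derive deriv(f,i) via R0 from parent(f,i)
round 1: derive deriv(g,g) via R0 from parent(g,g)
round 1: derive deriv(h,f) via R0 from parent(h,f)
round 2: derive deriv(b,a) via R1 from deriv(b,d), parent(d,a)
round 2: derive deriv(b,h) via R1 from deriv(b,f), parent(f,h)
round 2: derive deriv(b,i) via R1 from deriv(b,f), parent(f,i)
round 2: derive deriv(d,i) via R1 from deriv(d,a), parent(a,i)
round 2: derive deriv(f,f) via R1 from deriv(f,h), parent(h,f)
round 2: derive deriv(h,h) via R1 from deriv(h,f), parent(f,h)
round 2: derive deriv(h,i) via R1 from deriv(h,f), parent(f,i)

no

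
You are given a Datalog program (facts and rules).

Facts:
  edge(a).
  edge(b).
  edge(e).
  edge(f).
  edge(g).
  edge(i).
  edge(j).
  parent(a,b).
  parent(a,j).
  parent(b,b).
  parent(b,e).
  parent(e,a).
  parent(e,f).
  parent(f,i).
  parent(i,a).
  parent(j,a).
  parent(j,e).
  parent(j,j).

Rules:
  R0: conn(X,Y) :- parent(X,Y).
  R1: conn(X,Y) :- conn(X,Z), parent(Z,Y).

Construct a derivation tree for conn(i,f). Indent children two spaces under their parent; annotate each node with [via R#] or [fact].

conn(i,f)  [via R1]
  conn(i,e)  [via R1]
    conn(i,b)  [via R1]
      conn(i,a)  [via R0]
        parent(i,a)  [fact]
      parent(a,b)  [fact]
    parent(b,e)  [fact]
  parent(e,f)  [fact]

round 1: derive conn(a,b) via R0 from parent(a,b)
round 1: derive conn(a,j) via R0 from parent(a,j)
round 1: derive conn(b,b) via R0 from parent(b,b)
round 1: derive conn(b,e) via R0 from parent(b,e)
round 1: derive conn(e,a) via R0 from parent(e,a)
round 1: derive conn(e,f) via R0 from parent(e,f)
round 1: derive conn(f,i) via R0 from parent(f,i)
round 1: derive conn(i,a) via R0 from parent(i,a)
round 1: derive conn(j,a) via R0 from parent(j,a)
round 1: derive conn(j,e) via R0 from parent(j,e)
round 1: derive conn(j,j) via R0 from parent(j,j)
round 2: derive conn(a,a) via R1 from conn(a,j), parent(j,a)
round 2: derive conn(a,e) via R1 from conn(a,b), parent(b,e)
round 2: derive conn(b,a) via R1 from conn(b,e), parent(e,a)
round 2: derive conn(b,f) via R1 from conn(b,e), parent(e,f)
round 2: derive conn(e,b) via R1 from conn(e,a), parent(a,b)
round 2: derive conn(e,i) via R1 from conn(e,f), parent(f,i)
round 2: derive conn(e,j) via R1 from conn(e,a), parent(a,j)
round 2: derive conn(f,a) via R1 from conn(f,i), parent(i,a)
round 2: derive conn(i,b) via R1 from conn(i,a), parent(a,b)
round 2: derive conn(i,j) via R1 from conn(i,a), parent(a,j)
round 2: derive conn(j,b) via R1 from conn(j,a), parent(a,b)
round 2: derive conn(j,f) via R1 from conn(j,e), parent(e,f)
round 3: derive conn(a,f) via R1 from conn(a,e), parent(e,f)
round 3: derive conn(b,i) via R1 from conn(b,f), parent(f,i)
round 3: derive conn(b,j) via R1 from conn(b,a), parent(a,j)
round 3: derive conn(e,e) via R1 from conn(e,b), parent(b,e)
round 3: derive conn(f,b) via R1 from conn(f,a), parent(a,b)
round 3: derive conn(f,j) via R1 from conn(f,a), parent(a,j)
round 3: derive conn(i,e) via R1 from conn(i,b), parent(b,e)
round 3: derive conn(j,i) via R1 from conn(j,f), parent(f,i)
round 4: derive conn(a,i) via R1 from conn(a,f), parent(f,i)
round 4: derive conn(f,e) via R1 from conn(f,b), parent(b,e)
round 4: derive conn(i,f) via R1 from conn(i,e), parent(e,f)
round 5: derive conn(f,f) via R1 from conn(f,e), parent(e,f)
round 5: derive conn(i,i) via R1 from conn(i,f), parent(f,i)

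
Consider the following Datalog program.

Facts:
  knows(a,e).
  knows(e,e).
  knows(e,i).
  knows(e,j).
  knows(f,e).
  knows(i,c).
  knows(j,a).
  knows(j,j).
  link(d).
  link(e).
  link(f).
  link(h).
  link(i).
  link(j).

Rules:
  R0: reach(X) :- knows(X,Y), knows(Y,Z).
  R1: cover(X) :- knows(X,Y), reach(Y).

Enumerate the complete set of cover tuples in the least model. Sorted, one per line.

round 1: derive reach(a) via R0 from knows(a,e), knows(e,e)
round 1: derive reach(e) via R0 from knows(e,e), knows(e,e)
round 1: derive reach(f) via R0 from knows(f,e), knows(e,e)
round 1: derive reach(j) via R0 from knows(j,a), knows(a,e)
round 2: derive cover(a) via R1 from knows(a,e), reach(e)
round 2: derive cover(e) via R1 from knows(e,e), reach(e)
round 2: derive cover(f) via R1 from knows(f,e), reach(e)
round 2: derive cover(j) via R1 from knows(j,a), reach(a)

cover(a)
cover(e)
cover(f)
cover(j)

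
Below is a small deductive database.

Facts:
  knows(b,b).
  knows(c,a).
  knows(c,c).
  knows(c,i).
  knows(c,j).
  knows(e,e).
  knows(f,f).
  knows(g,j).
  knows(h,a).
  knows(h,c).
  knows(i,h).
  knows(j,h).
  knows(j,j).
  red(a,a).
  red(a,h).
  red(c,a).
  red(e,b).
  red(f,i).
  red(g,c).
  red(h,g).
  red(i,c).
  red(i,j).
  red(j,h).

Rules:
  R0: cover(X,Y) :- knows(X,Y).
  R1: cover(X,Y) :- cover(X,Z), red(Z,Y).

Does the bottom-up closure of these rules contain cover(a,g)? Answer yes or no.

round 1: derive cover(b,b) via R0 from knows(b,b)
round 1: derive cover(c,a) via R0 from knows(c,a)
round 1: derive cover(c,c) via R0 from knows(c,c)
round 1: derive cover(c,i) via R0 from knows(c,i)
round 1: derive cover(c,j) via R0 from knows(c,j)
round 1: derive cover(e,e) via R0 from knows(e,e)
round 1: derive cover(f,f) via R0 from knows(f,f)
round 1: derive cover(g,j) via R0 from knows(g,j)
round 1: derive cover(h,a) via R0 from knows(h,a)
round 1: derive cover(h,c) via R0 from knows(h,c)
round 1: derive cover(i,h) via R0 from knows(i,h)
round 1: derive cover(j,h) via R0 from knows(j,h)
round 1: derive cover(j,j) via R0 from knows(j,j)
round 2: derive cover(c,h) via R1 from cover(c,a), red(a,h)
round 2: derive cover(e,b) via R1 from cover(e,e), red(e,b)
round 2: derive cover(f,i) via R1 from cover(f,f), red(f,i)
round 2: derive cover(g,h) via R1 from cover(g,j), red(j,h)
round 2: derive cover(h,h) via R1 from cover(h,a), red(a,h)
round 2: derive cover(i,g) via R1 from cover(i,h), red(h,g)
round 2: derive cover(j,g) via R1 from cover(j,h), red(h,g)
round 3: derive cover(c,g) via R1 from cover(c,h), red(h,g)
round 3: derive cover(f,c) via R1 from cover(f,i), red(i,c)
round 3: derive cover(f,j) via R1 from cover(f,i), red(i,j)
round 3: derive cover(g,g) via R1 from cover(g,h), red(h,g)
round 3: derive cover(h,g) via R1 from cover(h,h), red(h,g)
round 3: derive cover(i,c) via R1 from cover(i,g), red(g,c)
round 3: derive cover(j,c) via R1 from cover(j,g), red(g,c)
round 4: derive cover(f,a) via R1 from cover(f,c), red(c,a)
round 4: derive cover(f,h) via R1 from cover(f,j), red(j,h)
round 4: derive cover(g,c) via R1 from cover(g,g), red(g,c)
round 4: derive cover(i,a) via R1 from cover(i,c), red(c,a)
round 4: derive cover(j,a) via R1 from cover(j,c), red(c,a)
round 5: derive cover(f,g) via R1 from cover(f,h), red(h,g)
round 5: derive cover(g,a) via R1 from cover(g,c), red(c,a)

no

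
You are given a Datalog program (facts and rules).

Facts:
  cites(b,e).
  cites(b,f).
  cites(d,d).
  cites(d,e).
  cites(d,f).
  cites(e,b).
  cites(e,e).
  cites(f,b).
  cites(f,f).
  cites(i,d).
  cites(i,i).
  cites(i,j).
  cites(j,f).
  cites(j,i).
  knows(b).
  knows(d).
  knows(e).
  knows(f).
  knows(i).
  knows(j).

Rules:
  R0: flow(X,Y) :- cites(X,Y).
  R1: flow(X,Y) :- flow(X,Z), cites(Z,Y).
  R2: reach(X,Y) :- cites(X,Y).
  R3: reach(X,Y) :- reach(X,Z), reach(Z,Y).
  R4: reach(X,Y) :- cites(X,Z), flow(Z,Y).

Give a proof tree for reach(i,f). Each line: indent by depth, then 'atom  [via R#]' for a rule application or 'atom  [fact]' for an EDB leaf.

reach(i,f)  [via R3]
  reach(i,d)  [via R2]
    cites(i,d)  [fact]
  reach(d,f)  [via R2]
    cites(d,f)  [fact]

round 1: derive flow(b,e) via R0 from cites(b,e)
round 1: derive flow(b,f) via R0 from cites(b,f)
round 1: derive flow(d,d) via R0 from cites(d,d)
round 1: derive flow(d,e) via R0 from cites(d,e)
round 1: derive flow(d,f) via R0 from cites(d,f)
round 1: derive flow(e,b) via R0 from cites(e,b)
round 1: derive flow(e,e) via R0 from cites(e,e)
round 1: derive flow(f,b) via R0 from cites(f,b)
round 1: derive flow(f,f) via R0 from cites(f,f)
round 1: derive flow(i,d) via R0 from cites(i,d)
round 1: derive flow(i,i) via R0 from cites(i,i)
round 1: derive flow(i,j) via R0 from cites(i,j)
round 1: derive flow(j,f) via R0 from cites(j,f)
round 1: derive flow(j,i) via R0 from cites(j,i)
round 1: derive reach(b,e) via R2 from cites(b,e)
round 1: derive reach(b,f) via R2 from cites(b,f)
round 1: derive reach(d,d) via R2 from cites(d,d)
round 1: derive reach(d,e) via R2 from cites(d,e)
round 1: derive reach(d,f) via R2 from cites(d,f)
round 1: derive reach(e,b) via R2 from cites(e,b)
round 1: derive reach(e,e) via R2 from cites(e,e)
round 1: derive reach(f,b) via R2 from cites(f,b)
round 1: derive reach(f,f) via R2 from cites(f,f)
round 1: derive reach(i,d) via R2 from cites(i,d)
round 1: derive reach(i,i) via R2 from cites(i,i)
round 1: derive reach(i,j) via R2 from cites(i,j)
round 1: derive reach(j,f) via R2 from cites(j,f)
round 1: derive reach(j,i) via R2 from cites(j,i)
round 2: derive flow(b,b) via R1 from flow(b,e), cites(e,b)
round 2: derive flow(d,b) via R1 from flow(d,e), cites(e,b)
round 2: derive flow(e,f) via R1 from flow(e,b), cites(b,f)
round 2: derive flow(f,e) via R1 from flow(f,b), cites(b,e)
round 2: derive flow(i,e) via R1 from flow(i,d), cites(d,e)
round 2: derive flow(i,f) via R1 from flow(i,d), cites(d,f)
round 2: derive flow(j,b) via R1 from flow(j,f), cites(f,b)
round 2: derive flow(j,d) via R1 from flow(j,i), cites(i,d)
round 2: derive flow(j,j) via R1 from flow(j,i), cites(i,j)
round 2: derive reach(b,b) via R3 from reach(b,e), reach(e,b)
round 2: derive reach(d,b) via R3 from reach(d,e), reach(e,b)
round 2: derive reach(e,f) via R3 from reach(e,b), reach(b,f)
round 2: derive reach(f,e) via R3 from reach(f,b), reach(b,e)
round 2: derive reach(i,e) via R3 from reach(i,d), reach(d,e)
round 2: derive reach(i,f) via R3 from reach(i,d), reach(d,f)
round 2: derive reach(j,b) via R3 from reach(j,f), reach(f,b)
round 2: derive reach(j,d) via R3 from reach(j,i), reach(i,d)
round 2: derive reach(j,j) via R3 from reach(j,i), reach(i,j)
round 3: derive flow(i,b) via R1 from flow(i,e), cites(e,b)
round 3: derive flow(j,e) via R1 from flow(j,b), cites(b,e)
round 3: derive reach(i,b) via R3 from reach(i,d), reach(d,b)
round 3: derive reach(j,e) via R3 from reach(j,b), reach(b,e)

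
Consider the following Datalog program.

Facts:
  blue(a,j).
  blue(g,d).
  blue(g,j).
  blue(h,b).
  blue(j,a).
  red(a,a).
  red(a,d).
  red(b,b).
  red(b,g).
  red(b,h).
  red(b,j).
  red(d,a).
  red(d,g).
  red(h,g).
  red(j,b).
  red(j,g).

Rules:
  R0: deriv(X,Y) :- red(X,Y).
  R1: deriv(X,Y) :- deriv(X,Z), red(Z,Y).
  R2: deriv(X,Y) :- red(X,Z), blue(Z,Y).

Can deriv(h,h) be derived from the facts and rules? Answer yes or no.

yes

round 1: derive deriv(a,a) via R0 from red(a,a)
round 1: derive deriv(a,d) via R0 from red(a,d)
round 1: derive deriv(b,b) via R0 from red(b,b)
round 1: derive deriv(b,g) via R0 from red(b,g)
round 1: derive deriv(b,h) via R0 from red(b,h)
round 1: derive deriv(b,j) via R0 from red(b,j)
round 1: derive deriv(d,a) via R0 from red(d,a)
round 1: derive deriv(d,g) via R0 from red(d,g)
round 1: derive deriv(h,g) via R0 from red(h,g)
round 1: derive deriv(j,b) via R0 from red(j,b)
round 1: derive deriv(j,g) via R0 from red(j,g)
round 1: derive deriv(a,j) via R2 from red(a,a), blue(a,j)
round 1: derive deriv(b,a) via R2 from red(b,j), blue(j,a)
round 1: derive deriv(b,d) via R2 from red(b,g), blue(g,d)
round 1: derive deriv(d,d) via R2 from red(d,g), blue(g,d)
round 1: derive deriv(d,j) via R2 from red(d,a), blue(a,j)
round 1: derive deriv(h,d) via R2 from red(h,g), blue(g,d)
round 1: derive deriv(h,j) via R2 from red(h,g), blue(g,j)
round 1: derive deriv(j,d) via R2 from red(j,g), blue(g,d)
round 1: derive deriv(j,j) via R2 from red(j,g), blue(g,j)
round 2: derive deriv(a,b) via R1 from deriv(a,j), red(j,b)
round 2: derive deriv(a,g) via R1 from deriv(a,d), red(d,g)
round 2: derive deriv(d,b) via R1 from deriv(d,j), red(j,b)
round 2: derive deriv(h,a) via R1 from deriv(h,d), red(d,a)
round 2: derive deriv(h,b) via R1 from deriv(h,j), red(j,b)
round 2: derive deriv(j,a) via R1 from deriv(j,d), red(d,a)
round 2: derive deriv(j,h) via R1 from deriv(j,b), red(b,h)
round 3: derive deriv(a,h) via R1 from deriv(a,b), red(b,h)
round 3: derive deriv(d,h) via R1 from deriv(d,b), red(b,h)
round 3: derive deriv(h,h) via R1 from deriv(h,b), red(b,h)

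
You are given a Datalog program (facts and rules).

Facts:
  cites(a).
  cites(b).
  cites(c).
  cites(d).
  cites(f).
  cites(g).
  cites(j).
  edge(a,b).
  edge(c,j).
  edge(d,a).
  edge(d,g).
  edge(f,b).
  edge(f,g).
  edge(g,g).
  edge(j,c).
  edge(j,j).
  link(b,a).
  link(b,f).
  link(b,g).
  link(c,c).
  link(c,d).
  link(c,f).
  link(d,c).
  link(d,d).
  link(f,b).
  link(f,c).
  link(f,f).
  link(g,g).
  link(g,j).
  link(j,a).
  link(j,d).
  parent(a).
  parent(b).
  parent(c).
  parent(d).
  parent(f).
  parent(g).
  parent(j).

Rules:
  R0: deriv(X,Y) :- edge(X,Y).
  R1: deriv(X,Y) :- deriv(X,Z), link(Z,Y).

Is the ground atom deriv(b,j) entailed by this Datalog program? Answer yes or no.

round 1: derive deriv(a,b) via R0 from edge(a,b)
round 1: derive deriv(c,j) via R0 from edge(c,j)
round 1: derive deriv(d,a) via R0 from edge(d,a)
round 1: derive deriv(d,g) via R0 from edge(d,g)
round 1: derive deriv(f,b) via R0 from edge(f,b)
round 1: derive deriv(f,g) via R0 from edge(f,g)
round 1: derive deriv(g,g) via R0 from edge(g,g)
round 1: derive deriv(j,c) via R0 from edge(j,c)
round 1: derive deriv(j,j) via R0 from edge(j,j)
round 2: derive deriv(a,a) via R1 from deriv(a,b), link(b,a)
round 2: derive deriv(a,f) via R1 from deriv(a,b), link(b,f)
round 2: derive deriv(a,g) via R1 from deriv(a,b), link(b,g)
round 2: derive deriv(c,a) via R1 from deriv(c,j), link(j,a)
round 2: derive deriv(c,d) via R1 from deriv(c,j), link(j,d)
round 2: derive deriv(d,j) via R1 from deriv(d,g), link(g,j)
round 2: derive deriv(f,a) via R1 from deriv(f,b), link(b,a)
round 2: derive deriv(f,f) via R1 from deriv(f,b), link(b,f)
round 2: derive deriv(f,j) via R1 from deriv(f,g), link(g,j)
round 2: derive deriv(g,j) via R1 from deriv(g,g), link(g,j)
round 2: derive deriv(j,a) via R1 from deriv(j,j), link(j,a)
round 2: derive deriv(j,d) via R1 from deriv(j,c), link(c,d)
round 2: derive deriv(j,f) via R1 from deriv(j,c), link(c,f)
round 3: derive deriv(a,c) via R1 from deriv(a,f), link(f,c)
round 3: derive deriv(a,j) via R1 from deriv(a,g), link(g,j)
round 3: derive deriv(c,c) via R1 from deriv(c,d), link(d,c)
round 3: derive deriv(d,d) via R1 from deriv(d,j), link(j,d)
round 3: derive deriv(f,c) via R1 from deriv(f,f), link(f,c)
round 3: derive deriv(f,d) via R1 from deriv(f,j), link(j,d)
round 3: derive deriv(g,a) via R1 from deriv(g,j), link(j,a)
round 3: derive deriv(g,d) via R1 from deriv(g,j), link(j,d)
round 3: derive deriv(j,b) via R1 from deriv(j,f), link(f,b)
round 4: derive deriv(a,d) via R1 from deriv(a,c), link(c,d)
round 4: derive deriv(c,f) via R1 from deriv(c,c), link(c,f)
round 4: derive deriv(d,c) via R1 from deriv(d,d), link(d,c)
round 4: derive deriv(g,c) via R1 from deriv(g,d), link(d,c)
round 4: derive deriv(j,g) via R1 from deriv(j,b), link(b,g)
round 5: derive deriv(c,b) via R1 from deriv(c,f), link(f,b)
round 5: derive deriv(d,f) via R1 from deriv(d,c), link(c,f)
round 5: derive deriv(g,f) via R1 from deriv(g,c), link(c,f)
round 6: derive deriv(c,g) via R1 from deriv(c,b), link(b,g)
round 6: derive deriv(d,b) via R1 from deriv(d,f), link(f,b)
round 6: derive deriv(g,b) via R1 from deriv(g,f), link(f,b)

no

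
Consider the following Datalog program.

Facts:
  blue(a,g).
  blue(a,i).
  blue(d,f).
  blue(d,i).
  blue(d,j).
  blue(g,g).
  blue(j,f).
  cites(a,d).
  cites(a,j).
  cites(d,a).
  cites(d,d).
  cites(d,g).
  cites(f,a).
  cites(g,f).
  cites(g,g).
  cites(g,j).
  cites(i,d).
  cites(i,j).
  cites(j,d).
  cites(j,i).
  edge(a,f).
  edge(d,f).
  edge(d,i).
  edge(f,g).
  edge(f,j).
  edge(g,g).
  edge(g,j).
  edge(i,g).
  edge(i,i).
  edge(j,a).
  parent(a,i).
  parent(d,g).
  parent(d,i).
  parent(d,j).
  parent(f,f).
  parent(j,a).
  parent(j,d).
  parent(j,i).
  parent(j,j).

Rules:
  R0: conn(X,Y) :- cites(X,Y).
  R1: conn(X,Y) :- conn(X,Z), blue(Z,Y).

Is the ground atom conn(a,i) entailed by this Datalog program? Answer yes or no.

round 1: derive conn(a,d) via R0 from cites(a,d)
round 1: derive conn(a,j) via R0 from cites(a,j)
round 1: derive conn(d,a) via R0 from cites(d,a)
round 1: derive conn(d,d) via R0 from cites(d,d)
round 1: derive conn(d,g) via R0 from cites(d,g)
round 1: derive conn(f,a) via R0 from cites(f,a)
round 1: derive conn(g,f) via R0 from cites(g,f)
round 1: derive conn(g,g) via R0 from cites(g,g)
round 1: derive conn(g,j) via R0 from cites(g,j)
round 1: derive conn(i,d) via R0 from cites(i,d)
round 1: derive conn(i,j) via R0 from cites(i,j)
round 1: derive conn(j,d) via R0 from cites(j,d)
round 1: derive conn(j,i) via R0 from cites(j,i)
round 2: derive conn(a,f) via R1 from conn(a,d), blue(d,f)
round 2: derive conn(a,i) via R1 from conn(a,d), blue(d,i)
round 2: derive conn(d,f) via R1 from conn(d,d), blue(d,f)
round 2: derive conn(d,i) via R1 from conn(d,a), blue(a,i)
round 2: derive conn(d,j) via R1 from conn(d,d), blue(d,j)
round 2: derive conn(f,g) via R1 from conn(f,a), blue(a,g)
round 2: derive conn(f,i) via R1 from conn(f,a), blue(a,i)
round 2: derive conn(i,f) via R1 from conn(i,d), blue(d,f)
round 2: derive conn(i,i) via R1 from conn(i,d), blue(d,i)
round 2: derive conn(j,f) via R1 from conn(j,d), blue(d,f)
round 2: derive conn(j,j) via R1 from conn(j,d), blue(d,j)

yes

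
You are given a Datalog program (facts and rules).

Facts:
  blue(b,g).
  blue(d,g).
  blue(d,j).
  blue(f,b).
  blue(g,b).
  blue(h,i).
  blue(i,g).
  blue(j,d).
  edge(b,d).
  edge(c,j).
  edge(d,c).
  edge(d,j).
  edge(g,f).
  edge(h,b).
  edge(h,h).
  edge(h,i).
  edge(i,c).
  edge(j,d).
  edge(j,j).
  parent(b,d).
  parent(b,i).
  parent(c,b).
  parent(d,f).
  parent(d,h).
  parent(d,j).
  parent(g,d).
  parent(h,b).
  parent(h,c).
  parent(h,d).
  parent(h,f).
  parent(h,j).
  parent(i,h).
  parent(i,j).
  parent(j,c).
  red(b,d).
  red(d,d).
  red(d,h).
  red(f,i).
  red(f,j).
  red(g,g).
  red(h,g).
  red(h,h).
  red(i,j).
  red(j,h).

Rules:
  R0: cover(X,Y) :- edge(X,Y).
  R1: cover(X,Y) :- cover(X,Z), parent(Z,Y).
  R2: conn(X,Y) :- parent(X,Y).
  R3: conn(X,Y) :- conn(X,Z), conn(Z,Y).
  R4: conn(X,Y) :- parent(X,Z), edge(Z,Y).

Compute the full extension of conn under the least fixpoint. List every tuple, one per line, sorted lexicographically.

conn(b,b)
conn(b,c)
conn(b,d)
conn(b,f)
conn(b,h)
conn(b,i)
conn(b,j)
conn(c,b)
conn(c,c)
conn(c,d)
conn(c,f)
conn(c,h)
conn(c,i)
conn(c,j)
conn(d,b)
conn(d,c)
conn(d,d)
conn(d,f)
conn(d,h)
conn(d,i)
conn(d,j)
conn(g,b)
conn(g,c)
conn(g,d)
conn(g,f)
conn(g,h)
conn(g,i)
conn(g,j)
conn(h,b)
conn(h,c)
conn(h,d)
conn(h,f)
conn(h,h)
conn(h,i)
conn(h,j)
conn(i,b)
conn(i,c)
conn(i,d)
conn(i,f)
conn(i,h)
conn(i,i)
conn(i,j)
conn(j,b)
conn(j,c)
conn(j,d)
conn(j,f)
conn(j,h)
conn(j,i)
conn(j,j)

round 1: derive conn(b,d) via R2 from parent(b,d)
round 1: derive conn(b,i) via R2 from parent(b,i)
round 1: derive conn(c,b) via R2 from parent(c,b)
round 1: derive conn(d,f) via R2 from parent(d,f)
round 1: derive conn(d,h) via R2 from parent(d,h)
round 1: derive conn(d,j) via R2 from parent(d,j)
round 1: derive conn(g,d) via R2 from parent(g,d)
round 1: derive conn(h,b) via R2 from parent(h,b)
round 1: derive conn(h,c) via R2 from parent(h,c)
round 1: derive conn(h,d) via R2 from parent(h,d)
round 1: derive conn(h,f) via R2 from parent(h,f)
round 1: derive conn(h,j) via R2 from parent(h,j)
round 1: derive conn(i,h) via R2 from parent(i,h)
round 1: derive conn(i,j) via R2 from parent(i,j)
round 1: derive conn(j,c) via R2 from parent(j,c)
round 1: derive conn(b,c) via R4 from parent(b,d), edge(d,c)
round 1: derive conn(b,j) via R4 from parent(b,d), edge(d,j)
round 1: derive conn(c,d) via R4 from parent(c,b), edge(b,d)
round 1: derive conn(d,b) via R4 from parent(d,h), edge(h,b)
round 1: derive conn(d,d) via R4 from parent(d,j), edge(j,d)
round 1: derive conn(d,i) via R4 from parent(d,h), edge(h,i)
round 1: derive conn(g,c) via R4 from parent(g,d), edge(d,c)
round 1: derive conn(g,j) via R4 from parent(g,d), edge(d,j)
round 1: derive conn(i,b) via R4 from parent(i,h), edge(h,b)
round 1: derive conn(i,d) via R4 from parent(i,j), edge(j,d)
round 1: derive conn(i,i) via R4 from parent(i,h), edge(h,i)
round 1: derive conn(j,j) via R4 from parent(j,c), edge(c,j)
round 2: derive conn(b,b) via R3 from conn(b,c), conn(c,b)
round 2: derive conn(b,f) via R3 from conn(b,d), conn(d,f)
round 2: derive conn(b,h) via R3 from conn(b,d), conn(d,h)
round 2: derive conn(c,c) via R3 from conn(c,b), conn(b,c)
round 2: derive conn(c,f) via R3 from conn(c,d), conn(d,f)
round 2: derive conn(c,h) via R3 from conn(c,d), conn(d,h)
round 2: derive conn(c,i) via R3 from conn(c,b), conn(b,i)
round 2: derive conn(c,j) via R3 from conn(c,b), conn(b,j)
round 2: derive conn(d,c) via R3 from conn(d,b), conn(b,c)
round 2: derive conn(g,b) via R3 from conn(g,c), conn(c,b)
round 2: derive conn(g,f) via R3 from conn(g,d), conn(d,f)
round 2: derive conn(g,h) via R3 from conn(g,d), conn(d,h)
round 2: derive conn(g,i) via R3 from conn(g,d), conn(d,i)
round 2: derive conn(h,h) via R3 from conn(h,d), conn(d,h)
round 2: derive conn(h,i) via R3 from conn(h,b), conn(b,i)
round 2: derive conn(i,c) via R3 from conn(i,b), conn(b,c)
round 2: derive conn(i,f) via R3 from conn(i,d), conn(d,f)
round 2: derive conn(j,b) via R3 from conn(j,c), conn(c,b)
round 2: derive conn(j,d) via R3 from conn(j,c), conn(c,d)
round 3: derive conn(j,f) via R3 from conn(j,b), conn(b,f)
round 3: derive conn(j,h) via R3 from conn(j,b), conn(b,h)
round 3: derive conn(j,i) via R3 from conn(j,b), conn(b,i)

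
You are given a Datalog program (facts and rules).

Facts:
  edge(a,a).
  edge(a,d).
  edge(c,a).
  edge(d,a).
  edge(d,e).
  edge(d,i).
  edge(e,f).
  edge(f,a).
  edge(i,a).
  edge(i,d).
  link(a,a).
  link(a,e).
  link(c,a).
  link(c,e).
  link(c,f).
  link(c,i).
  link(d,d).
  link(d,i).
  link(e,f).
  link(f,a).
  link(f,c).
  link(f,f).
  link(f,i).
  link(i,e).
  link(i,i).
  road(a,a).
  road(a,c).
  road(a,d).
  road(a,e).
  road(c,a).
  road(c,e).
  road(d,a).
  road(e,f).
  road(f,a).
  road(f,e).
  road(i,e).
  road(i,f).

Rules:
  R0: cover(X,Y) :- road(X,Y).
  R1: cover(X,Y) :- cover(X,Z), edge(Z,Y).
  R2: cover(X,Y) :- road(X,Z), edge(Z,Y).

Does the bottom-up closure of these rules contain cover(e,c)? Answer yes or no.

round 1: derive cover(a,a) via R0 from road(a,a)
round 1: derive cover(a,c) via R0 from road(a,c)
round 1: derive cover(a,d) via R0 from road(a,d)
round 1: derive cover(a,e) via R0 from road(a,e)
round 1: derive cover(c,a) via R0 from road(c,a)
round 1: derive cover(c,e) via R0 from road(c,e)
round 1: derive cover(d,a) via R0 from road(d,a)
round 1: derive cover(e,f) via R0 from road(e,f)
round 1: derive cover(f,a) via R0 from road(f,a)
round 1: derive cover(f,e) via R0 from road(f,e)
round 1: derive cover(i,e) via R0 from road(i,e)
round 1: derive cover(i,f) via R0 from road(i,f)
round 1: derive cover(a,f) via R2 from road(a,e), edge(e,f)
round 1: derive cover(a,i) via R2 from road(a,d), edge(d,i)
round 1: derive cover(c,d) via R2 from road(c,a), edge(a,d)
round 1: derive cover(c,f) via R2 from road(c,e), edge(e,f)
round 1: derive cover(d,d) via R2 from road(d,a), edge(a,d)
round 1: derive cover(e,a) via R2 from road(e,f), edge(f,a)
round 1: derive cover(f,d) via R2 from road(f,a), edge(a,d)
round 1: derive cover(f,f) via R2 from road(f,e), edge(e,f)
round 1: derive cover(i,a) via R2 from road(i,f), edge(f,a)
round 2: derive cover(c,i) via R1 from cover(c,d), edge(d,i)
round 2: derive cover(d,e) via R1 from cover(d,d), edge(d,e)
round 2: derive cover(d,i) via R1 from cover(d,d), edge(d,i)
round 2: derive cover(e,d) via R1 from cover(e,a), edge(a,d)
round 2: derive cover(f,i) via R1 from cover(f,d), edge(d,i)
round 2: derive cover(i,d) via R1 from cover(i,a), edge(a,d)
round 3: derive cover(d,f) via R1 from cover(d,e), edge(e,f)
round 3: derive cover(e,e) via R1 from cover(e,d), edge(d,e)
round 3: derive cover(e,i) via R1 from cover(e,d), edge(d,i)
round 3: derive cover(i,i) via R1 from cover(i,d), edge(d,i)

no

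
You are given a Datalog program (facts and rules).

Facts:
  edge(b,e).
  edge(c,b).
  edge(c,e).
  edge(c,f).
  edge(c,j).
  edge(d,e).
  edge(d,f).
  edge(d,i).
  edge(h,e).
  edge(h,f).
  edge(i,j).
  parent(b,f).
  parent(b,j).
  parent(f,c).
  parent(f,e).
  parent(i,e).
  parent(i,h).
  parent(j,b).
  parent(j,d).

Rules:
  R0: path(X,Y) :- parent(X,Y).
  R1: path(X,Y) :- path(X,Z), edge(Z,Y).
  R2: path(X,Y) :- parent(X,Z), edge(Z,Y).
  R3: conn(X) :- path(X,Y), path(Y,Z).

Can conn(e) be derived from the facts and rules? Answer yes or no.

no

round 1: derive path(b,f) via R0 from parent(b,f)
round 1: derive path(b,j) via R0 from parent(b,j)
round 1: derive path(f,c) via R0 from parent(f,c)
round 1: derive path(f,e) via R0 from parent(f,e)
round 1: derive path(i,e) via R0 from parent(i,e)
round 1: derive path(i,h) via R0 from parent(i,h)
round 1: derive path(j,b) via R0 from parent(j,b)
round 1: derive path(j,d) via R0 from parent(j,d)
round 1: derive path(f,b) via R2 from parent(f,c), edge(c,b)
round 1: derive path(f,f) via R2 from parent(f,c), edge(c,f)
round 1: derive path(f,j) via R2 from parent(f,c), edge(c,j)
round 1: derive path(i,f) via R2 from parent(i,h), edge(h,f)
round 1: derive path(j,e) via R2 from parent(j,b), edge(b,e)
round 1: derive path(j,f) via R2 from parent(j,d), edge(d,f)
round 1: derive path(j,i) via R2 from parent(j,d), edge(d,i)
round 2: derive path(j,j) via R1 from path(j,i), edge(i,j)
round 2: derive conn(b) via R3 from path(b,f), path(f,b)
round 2: derive conn(f) via R3 from path(f,b), path(b,f)
round 2: derive conn(i) via R3 from path(i,f), path(f,b)
round 2: derive conn(j) via R3 from path(j,b), path(b,f)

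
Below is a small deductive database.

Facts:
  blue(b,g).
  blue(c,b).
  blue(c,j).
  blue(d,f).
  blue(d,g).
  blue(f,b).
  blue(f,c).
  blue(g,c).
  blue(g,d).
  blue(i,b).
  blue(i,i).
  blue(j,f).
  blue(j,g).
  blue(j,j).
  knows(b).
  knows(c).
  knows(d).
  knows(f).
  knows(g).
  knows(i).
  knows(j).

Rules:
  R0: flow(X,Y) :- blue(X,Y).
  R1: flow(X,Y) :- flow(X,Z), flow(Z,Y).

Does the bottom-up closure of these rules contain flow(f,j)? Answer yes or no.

round 1: derive flow(b,g) via R0 from blue(b,g)
round 1: derive flow(c,b) via R0 from blue(c,b)
round 1: derive flow(c,j) via R0 from blue(c,j)
round 1: derive flow(d,f) via R0 from blue(d,f)
round 1: derive flow(d,g) via R0 from blue(d,g)
round 1: derive flow(f,b) via R0 from blue(f,b)
round 1: derive flow(f,c) via R0 from blue(f,c)
round 1: derive flow(g,c) via R0 from blue(g,c)
round 1: derive flow(g,d) via R0 from blue(g,d)
round 1: derive flow(i,b) via R0 from blue(i,b)
round 1: derive flow(i,i) via R0 from blue(i,i)
round 1: derive flow(j,f) via R0 from blue(j,f)
round 1: derive flow(j,g) via R0 from blue(j,g)
round 1: derive flow(j,j) via R0 from blue(j,j)
round 2: derive flow(b,c) via R1 from flow(b,g), flow(g,c)
round 2: derive flow(b,d) via R1 from flow(b,g), flow(g,d)
round 2: derive flow(c,f) via R1 from flow(c,j), flow(j,f)
round 2: derive flow(c,g) via R1 from flow(c,b), flow(b,g)
round 2: derive flow(d,b) via R1 from flow(d,f), flow(f,b)
round 2: derive flow(d,c) via R1 from flow(d,f), flow(f,c)
round 2: derive flow(d,d) via R1 from flow(d,g), flow(g,d)
round 2: derive flow(f,g) via R1 from flow(f,b), flow(b,g)
round 2: derive flow(f,j) via R1 from flow(f,c), flow(c,j)
round 2: derive flow(g,b) via R1 from flow(g,c), flow(c,b)
round 2: derive flow(g,f) via R1 from flow(g,d), flow(d,f)
round 2: derive flow(g,g) via R1 from flow(g,d), flow(d,g)
round 2: derive flow(g,j) via R1 from flow(g,c), flow(c,j)
round 2: derive flow(i,g) via R1 from flow(i,b), flow(b,g)
round 2: derive flow(j,b) via R1 from flow(j,f), flow(f,b)
round 2: derive flow(j,c) via R1 from flow(j,f), flow(f,c)
round 2: derive flow(j,d) via R1 from flow(j,g), flow(g,d)
round 3: derive flow(b,b) via R1 from flow(b,c), flow(c,b)
round 3: derive flow(b,f) via R1 from flow(b,c), flow(c,f)
round 3: derive flow(b,j) via R1 from flow(b,c), flow(c,j)
round 3: derive flow(c,c) via R1 from flow(c,b), flow(b,c)
round 3: derive flow(c,d) via R1 from flow(c,b), flow(b,d)
round 3: derive flow(d,j) via R1 from flow(d,c), flow(c,j)
round 3: derive flow(f,d) via R1 from flow(f,b), flow(b,d)
round 3: derive flow(f,f) via R1 from flow(f,c), flow(c,f)
round 3: derive flow(i,c) via R1 from flow(i,b), flow(b,c)
round 3: derive flow(i,d) via R1 from flow(i,b), flow(b,d)
round 3: derive flow(i,f) via R1 from flow(i,g), flow(g,f)
round 3: derive flow(i,j) via R1 from flow(i,g), flow(g,j)

yes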